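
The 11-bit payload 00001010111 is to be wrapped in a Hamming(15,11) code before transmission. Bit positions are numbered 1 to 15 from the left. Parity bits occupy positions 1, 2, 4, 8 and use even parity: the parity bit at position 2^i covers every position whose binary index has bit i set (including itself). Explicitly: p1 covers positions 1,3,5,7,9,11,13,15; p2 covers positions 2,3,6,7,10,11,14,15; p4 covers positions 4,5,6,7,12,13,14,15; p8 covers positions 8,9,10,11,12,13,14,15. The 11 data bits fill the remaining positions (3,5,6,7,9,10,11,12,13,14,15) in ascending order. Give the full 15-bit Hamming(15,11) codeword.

Place data bits at non-power-of-two positions: b3=0, b5=0, b6=0, b7=0, b9=1, b10=0, b11=1, b12=0, b13=1, b14=1, b15=1.
p1 = XOR of data positions {3,5,7,9,11,13,15} = 0⊕0⊕0⊕1⊕1⊕1⊕1 = 0
p2 = XOR of data positions {3,6,7,10,11,14,15} = 0⊕0⊕0⊕0⊕1⊕1⊕1 = 1
p4 = XOR of data positions {5,6,7,12,13,14,15} = 0⊕0⊕0⊕0⊕1⊕1⊕1 = 1
p8 = XOR of data positions {9,10,11,12,13,14,15} = 1⊕0⊕1⊕0⊕1⊕1⊕1 = 1
Codeword b1..b15 = 010100011010111

010100011010111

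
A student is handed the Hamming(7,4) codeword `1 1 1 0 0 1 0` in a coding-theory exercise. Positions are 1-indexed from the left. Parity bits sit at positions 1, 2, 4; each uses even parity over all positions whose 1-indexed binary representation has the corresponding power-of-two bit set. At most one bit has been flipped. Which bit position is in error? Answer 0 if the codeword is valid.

6

s1: b1⊕b3⊕b5⊕b7 = 1⊕1⊕0⊕0 = 0
s2: b2⊕b3⊕b6⊕b7 = 1⊕1⊕1⊕0 = 1
s4: b4⊕b5⊕b6⊕b7 = 0⊕0⊕1⊕0 = 1
Syndrome (s4...s1) = 110 → position 6.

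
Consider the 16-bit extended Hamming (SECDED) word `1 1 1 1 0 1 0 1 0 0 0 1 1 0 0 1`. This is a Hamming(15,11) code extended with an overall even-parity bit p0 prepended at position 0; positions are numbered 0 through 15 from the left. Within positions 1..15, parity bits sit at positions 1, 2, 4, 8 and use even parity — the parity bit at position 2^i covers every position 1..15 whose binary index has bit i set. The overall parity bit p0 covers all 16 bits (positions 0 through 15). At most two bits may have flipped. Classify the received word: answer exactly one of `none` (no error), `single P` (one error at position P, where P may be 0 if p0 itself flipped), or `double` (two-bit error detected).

single 10

s1: b1⊕b3⊕b5⊕b7⊕b9⊕b11⊕b13⊕b15 = 1⊕1⊕1⊕1⊕0⊕1⊕0⊕1 = 0
s2: b2⊕b3⊕b6⊕b7⊕b10⊕b11⊕b14⊕b15 = 1⊕1⊕0⊕1⊕0⊕1⊕0⊕1 = 1
s4: b4⊕b5⊕b6⊕b7⊕b12⊕b13⊕b14⊕b15 = 0⊕1⊕0⊕1⊕1⊕0⊕0⊕1 = 0
s8: b8⊕b9⊕b10⊕b11⊕b12⊕b13⊕b14⊕b15 = 0⊕0⊕0⊕1⊕1⊕0⊕0⊕1 = 1
Syndrome (s8...s1) = 1010 → position 10.
Overall parity (XOR of all 16 bits, including p0): 1⊕1⊕1⊕1⊕0⊕1⊕0⊕1⊕0⊕0⊕0⊕1⊕1⊕0⊕0⊕1 = 1
Overall=1, syndrome position=10 → single-bit error at position 10.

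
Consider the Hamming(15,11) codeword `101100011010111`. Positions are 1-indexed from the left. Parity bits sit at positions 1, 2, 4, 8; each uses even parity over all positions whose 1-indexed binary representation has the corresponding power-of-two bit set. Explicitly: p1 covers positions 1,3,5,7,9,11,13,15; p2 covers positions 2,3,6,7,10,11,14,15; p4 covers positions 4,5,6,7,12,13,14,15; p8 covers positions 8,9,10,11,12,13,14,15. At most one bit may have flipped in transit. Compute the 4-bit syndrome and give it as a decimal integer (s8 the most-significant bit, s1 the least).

0

s1: b1⊕b3⊕b5⊕b7⊕b9⊕b11⊕b13⊕b15 = 1⊕1⊕0⊕0⊕1⊕1⊕1⊕1 = 0
s2: b2⊕b3⊕b6⊕b7⊕b10⊕b11⊕b14⊕b15 = 0⊕1⊕0⊕0⊕0⊕1⊕1⊕1 = 0
s4: b4⊕b5⊕b6⊕b7⊕b12⊕b13⊕b14⊕b15 = 1⊕0⊕0⊕0⊕0⊕1⊕1⊕1 = 0
s8: b8⊕b9⊕b10⊕b11⊕b12⊕b13⊕b14⊕b15 = 1⊕1⊕0⊕1⊕0⊕1⊕1⊕1 = 0
Syndrome (s8...s1) = 0000 → position 0 (no error).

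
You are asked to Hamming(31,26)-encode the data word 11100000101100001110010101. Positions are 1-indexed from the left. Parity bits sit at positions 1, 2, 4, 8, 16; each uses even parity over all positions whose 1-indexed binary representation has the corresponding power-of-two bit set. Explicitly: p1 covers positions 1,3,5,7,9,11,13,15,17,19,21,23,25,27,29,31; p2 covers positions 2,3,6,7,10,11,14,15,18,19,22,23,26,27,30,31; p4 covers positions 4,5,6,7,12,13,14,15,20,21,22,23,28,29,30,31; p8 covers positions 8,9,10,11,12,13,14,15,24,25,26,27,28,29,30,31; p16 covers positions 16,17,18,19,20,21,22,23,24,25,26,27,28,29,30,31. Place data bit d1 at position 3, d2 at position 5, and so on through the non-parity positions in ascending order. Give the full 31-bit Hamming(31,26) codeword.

1110110000001011100001110010101

Place data bits at non-power-of-two positions: b3=1, b5=1, b6=1, b7=0, b9=0, b10=0, b11=0, b12=0, b13=1, b14=0, b15=1, b17=1, b18=0, b19=0, b20=0, b21=0, b22=1, b23=1, b24=1, b25=0, b26=0, b27=1, b28=0, b29=1, b30=0, b31=1.
p1 = XOR of data positions {3,5,7,9,11,13,15,17,19,21,23,25,27,29,31} = 1⊕1⊕0⊕0⊕0⊕1⊕1⊕1⊕0⊕0⊕1⊕0⊕1⊕1⊕1 = 1
p2 = XOR of data positions {3,6,7,10,11,14,15,18,19,22,23,26,27,30,31} = 1⊕1⊕0⊕0⊕0⊕0⊕1⊕0⊕0⊕1⊕1⊕0⊕1⊕0⊕1 = 1
p4 = XOR of data positions {5,6,7,12,13,14,15,20,21,22,23,28,29,30,31} = 1⊕1⊕0⊕0⊕1⊕0⊕1⊕0⊕0⊕1⊕1⊕0⊕1⊕0⊕1 = 0
p8 = XOR of data positions {9,10,11,12,13,14,15,24,25,26,27,28,29,30,31} = 0⊕0⊕0⊕0⊕1⊕0⊕1⊕1⊕0⊕0⊕1⊕0⊕1⊕0⊕1 = 0
p16 = XOR of data positions {17,18,19,20,21,22,23,24,25,26,27,28,29,30,31} = 1⊕0⊕0⊕0⊕0⊕1⊕1⊕1⊕0⊕0⊕1⊕0⊕1⊕0⊕1 = 1
Codeword b1..b31 = 1110110000001011100001110010101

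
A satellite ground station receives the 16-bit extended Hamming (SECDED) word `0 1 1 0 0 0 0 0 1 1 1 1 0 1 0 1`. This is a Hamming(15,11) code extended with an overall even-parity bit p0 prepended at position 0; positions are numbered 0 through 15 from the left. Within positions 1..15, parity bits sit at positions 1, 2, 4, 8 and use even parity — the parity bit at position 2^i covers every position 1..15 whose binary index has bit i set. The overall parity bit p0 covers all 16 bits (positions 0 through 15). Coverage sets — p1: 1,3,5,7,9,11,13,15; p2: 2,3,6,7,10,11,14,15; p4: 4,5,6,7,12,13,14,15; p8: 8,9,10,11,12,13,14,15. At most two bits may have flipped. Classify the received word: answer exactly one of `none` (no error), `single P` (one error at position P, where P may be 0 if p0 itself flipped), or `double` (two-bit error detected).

double

s1: b1⊕b3⊕b5⊕b7⊕b9⊕b11⊕b13⊕b15 = 1⊕0⊕0⊕0⊕1⊕1⊕1⊕1 = 1
s2: b2⊕b3⊕b6⊕b7⊕b10⊕b11⊕b14⊕b15 = 1⊕0⊕0⊕0⊕1⊕1⊕0⊕1 = 0
s4: b4⊕b5⊕b6⊕b7⊕b12⊕b13⊕b14⊕b15 = 0⊕0⊕0⊕0⊕0⊕1⊕0⊕1 = 0
s8: b8⊕b9⊕b10⊕b11⊕b12⊕b13⊕b14⊕b15 = 1⊕1⊕1⊕1⊕0⊕1⊕0⊕1 = 0
Syndrome (s8...s1) = 0001 → position 1.
Overall parity (XOR of all 16 bits, including p0): 0⊕1⊕1⊕0⊕0⊕0⊕0⊕0⊕1⊕1⊕1⊕1⊕0⊕1⊕0⊕1 = 0
Overall=0, syndrome position=1 → double-bit error detected (uncorrectable).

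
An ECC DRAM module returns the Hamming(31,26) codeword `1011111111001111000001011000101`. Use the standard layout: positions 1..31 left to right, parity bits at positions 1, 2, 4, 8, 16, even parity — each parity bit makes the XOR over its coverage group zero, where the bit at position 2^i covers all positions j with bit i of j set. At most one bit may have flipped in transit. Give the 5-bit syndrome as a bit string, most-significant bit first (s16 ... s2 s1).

00000

s1: b1⊕b3⊕b5⊕b7⊕b9⊕b11⊕b13⊕b15⊕b17⊕b19⊕b21⊕b23⊕b25⊕b27⊕b29⊕b31 = 1⊕1⊕1⊕1⊕1⊕0⊕1⊕1⊕0⊕0⊕0⊕0⊕1⊕0⊕1⊕1 = 0
s2: b2⊕b3⊕b6⊕b7⊕b10⊕b11⊕b14⊕b15⊕b18⊕b19⊕b22⊕b23⊕b26⊕b27⊕b30⊕b31 = 0⊕1⊕1⊕1⊕1⊕0⊕1⊕1⊕0⊕0⊕1⊕0⊕0⊕0⊕0⊕1 = 0
s4: b4⊕b5⊕b6⊕b7⊕b12⊕b13⊕b14⊕b15⊕b20⊕b21⊕b22⊕b23⊕b28⊕b29⊕b30⊕b31 = 1⊕1⊕1⊕1⊕0⊕1⊕1⊕1⊕0⊕0⊕1⊕0⊕0⊕1⊕0⊕1 = 0
s8: b8⊕b9⊕b10⊕b11⊕b12⊕b13⊕b14⊕b15⊕b24⊕b25⊕b26⊕b27⊕b28⊕b29⊕b30⊕b31 = 1⊕1⊕1⊕0⊕0⊕1⊕1⊕1⊕1⊕1⊕0⊕0⊕0⊕1⊕0⊕1 = 0
s16: b16⊕b17⊕b18⊕b19⊕b20⊕b21⊕b22⊕b23⊕b24⊕b25⊕b26⊕b27⊕b28⊕b29⊕b30⊕b31 = 1⊕0⊕0⊕0⊕0⊕0⊕1⊕0⊕1⊕1⊕0⊕0⊕0⊕1⊕0⊕1 = 0
Syndrome (s16...s1) = 00000 → position 0 (no error).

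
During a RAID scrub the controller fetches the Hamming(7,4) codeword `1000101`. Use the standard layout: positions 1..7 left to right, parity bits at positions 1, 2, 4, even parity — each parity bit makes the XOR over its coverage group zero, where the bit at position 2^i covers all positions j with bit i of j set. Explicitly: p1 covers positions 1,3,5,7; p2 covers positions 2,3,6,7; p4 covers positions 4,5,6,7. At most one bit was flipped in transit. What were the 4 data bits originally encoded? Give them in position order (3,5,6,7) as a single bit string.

s1: b1⊕b3⊕b5⊕b7 = 1⊕0⊕1⊕1 = 1
s2: b2⊕b3⊕b6⊕b7 = 0⊕0⊕0⊕1 = 1
s4: b4⊕b5⊕b6⊕b7 = 0⊕1⊕0⊕1 = 0
Syndrome (s4...s1) = 011 → position 3.
Flip bit 3: corrected codeword = 1010101
Data bits at positions 3,5,6,7: 1101

1101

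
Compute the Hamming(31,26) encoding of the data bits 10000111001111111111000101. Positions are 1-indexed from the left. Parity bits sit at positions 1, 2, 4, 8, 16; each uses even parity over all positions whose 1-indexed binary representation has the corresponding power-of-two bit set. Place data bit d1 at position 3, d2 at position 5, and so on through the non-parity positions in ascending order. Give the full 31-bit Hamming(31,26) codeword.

0110000001110011111111111000101

Place data bits at non-power-of-two positions: b3=1, b5=0, b6=0, b7=0, b9=0, b10=1, b11=1, b12=1, b13=0, b14=0, b15=1, b17=1, b18=1, b19=1, b20=1, b21=1, b22=1, b23=1, b24=1, b25=1, b26=0, b27=0, b28=0, b29=1, b30=0, b31=1.
p1 = XOR of data positions {3,5,7,9,11,13,15,17,19,21,23,25,27,29,31} = 1⊕0⊕0⊕0⊕1⊕0⊕1⊕1⊕1⊕1⊕1⊕1⊕0⊕1⊕1 = 0
p2 = XOR of data positions {3,6,7,10,11,14,15,18,19,22,23,26,27,30,31} = 1⊕0⊕0⊕1⊕1⊕0⊕1⊕1⊕1⊕1⊕1⊕0⊕0⊕0⊕1 = 1
p4 = XOR of data positions {5,6,7,12,13,14,15,20,21,22,23,28,29,30,31} = 0⊕0⊕0⊕1⊕0⊕0⊕1⊕1⊕1⊕1⊕1⊕0⊕1⊕0⊕1 = 0
p8 = XOR of data positions {9,10,11,12,13,14,15,24,25,26,27,28,29,30,31} = 0⊕1⊕1⊕1⊕0⊕0⊕1⊕1⊕1⊕0⊕0⊕0⊕1⊕0⊕1 = 0
p16 = XOR of data positions {17,18,19,20,21,22,23,24,25,26,27,28,29,30,31} = 1⊕1⊕1⊕1⊕1⊕1⊕1⊕1⊕1⊕0⊕0⊕0⊕1⊕0⊕1 = 1
Codeword b1..b31 = 0110000001110011111111111000101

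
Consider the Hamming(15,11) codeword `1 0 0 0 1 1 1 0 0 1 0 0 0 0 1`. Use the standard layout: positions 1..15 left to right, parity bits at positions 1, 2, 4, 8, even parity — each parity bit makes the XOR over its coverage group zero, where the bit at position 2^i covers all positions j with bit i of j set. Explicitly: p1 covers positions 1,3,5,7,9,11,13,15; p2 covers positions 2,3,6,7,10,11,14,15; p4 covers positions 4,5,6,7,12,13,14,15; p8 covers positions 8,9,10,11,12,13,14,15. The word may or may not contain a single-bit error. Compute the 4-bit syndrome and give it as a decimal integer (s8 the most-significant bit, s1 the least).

0

s1: b1⊕b3⊕b5⊕b7⊕b9⊕b11⊕b13⊕b15 = 1⊕0⊕1⊕1⊕0⊕0⊕0⊕1 = 0
s2: b2⊕b3⊕b6⊕b7⊕b10⊕b11⊕b14⊕b15 = 0⊕0⊕1⊕1⊕1⊕0⊕0⊕1 = 0
s4: b4⊕b5⊕b6⊕b7⊕b12⊕b13⊕b14⊕b15 = 0⊕1⊕1⊕1⊕0⊕0⊕0⊕1 = 0
s8: b8⊕b9⊕b10⊕b11⊕b12⊕b13⊕b14⊕b15 = 0⊕0⊕1⊕0⊕0⊕0⊕0⊕1 = 0
Syndrome (s8...s1) = 0000 → position 0 (no error).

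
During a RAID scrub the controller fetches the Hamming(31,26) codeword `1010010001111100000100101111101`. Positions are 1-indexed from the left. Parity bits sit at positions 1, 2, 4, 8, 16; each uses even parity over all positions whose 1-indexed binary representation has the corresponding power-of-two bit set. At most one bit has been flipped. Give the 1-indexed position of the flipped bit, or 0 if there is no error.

s1: b1⊕b3⊕b5⊕b7⊕b9⊕b11⊕b13⊕b15⊕b17⊕b19⊕b21⊕b23⊕b25⊕b27⊕b29⊕b31 = 1⊕1⊕0⊕0⊕0⊕1⊕1⊕0⊕0⊕0⊕0⊕1⊕1⊕1⊕1⊕1 = 1
s2: b2⊕b3⊕b6⊕b7⊕b10⊕b11⊕b14⊕b15⊕b18⊕b19⊕b22⊕b23⊕b26⊕b27⊕b30⊕b31 = 0⊕1⊕1⊕0⊕1⊕1⊕1⊕0⊕0⊕0⊕0⊕1⊕1⊕1⊕0⊕1 = 1
s4: b4⊕b5⊕b6⊕b7⊕b12⊕b13⊕b14⊕b15⊕b20⊕b21⊕b22⊕b23⊕b28⊕b29⊕b30⊕b31 = 0⊕0⊕1⊕0⊕1⊕1⊕1⊕0⊕1⊕0⊕0⊕1⊕1⊕1⊕0⊕1 = 1
s8: b8⊕b9⊕b10⊕b11⊕b12⊕b13⊕b14⊕b15⊕b24⊕b25⊕b26⊕b27⊕b28⊕b29⊕b30⊕b31 = 0⊕0⊕1⊕1⊕1⊕1⊕1⊕0⊕0⊕1⊕1⊕1⊕1⊕1⊕0⊕1 = 1
s16: b16⊕b17⊕b18⊕b19⊕b20⊕b21⊕b22⊕b23⊕b24⊕b25⊕b26⊕b27⊕b28⊕b29⊕b30⊕b31 = 0⊕0⊕0⊕0⊕1⊕0⊕0⊕1⊕0⊕1⊕1⊕1⊕1⊕1⊕0⊕1 = 0
Syndrome (s16...s1) = 01111 → position 15.

15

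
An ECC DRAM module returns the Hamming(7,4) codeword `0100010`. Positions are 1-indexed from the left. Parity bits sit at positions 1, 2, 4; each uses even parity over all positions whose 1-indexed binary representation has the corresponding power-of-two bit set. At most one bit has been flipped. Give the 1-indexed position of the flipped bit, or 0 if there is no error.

4

s1: b1⊕b3⊕b5⊕b7 = 0⊕0⊕0⊕0 = 0
s2: b2⊕b3⊕b6⊕b7 = 1⊕0⊕1⊕0 = 0
s4: b4⊕b5⊕b6⊕b7 = 0⊕0⊕1⊕0 = 1
Syndrome (s4...s1) = 100 → position 4.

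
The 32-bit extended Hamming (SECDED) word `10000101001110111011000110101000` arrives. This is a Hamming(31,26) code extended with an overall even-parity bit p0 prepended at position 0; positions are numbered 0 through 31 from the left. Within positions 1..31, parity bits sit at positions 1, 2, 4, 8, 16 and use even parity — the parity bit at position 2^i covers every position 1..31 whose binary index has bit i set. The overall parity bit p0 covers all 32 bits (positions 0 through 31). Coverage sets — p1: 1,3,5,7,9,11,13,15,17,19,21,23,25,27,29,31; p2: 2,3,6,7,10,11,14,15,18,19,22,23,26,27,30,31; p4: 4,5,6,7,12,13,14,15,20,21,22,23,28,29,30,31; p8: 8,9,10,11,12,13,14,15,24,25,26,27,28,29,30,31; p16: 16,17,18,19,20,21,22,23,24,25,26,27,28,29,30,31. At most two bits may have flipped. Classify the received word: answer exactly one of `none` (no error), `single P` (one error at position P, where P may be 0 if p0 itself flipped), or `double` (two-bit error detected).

single 22

s1: b1⊕b3⊕b5⊕b7⊕b9⊕b11⊕b13⊕b15⊕b17⊕b19⊕b21⊕b23⊕b25⊕b27⊕b29⊕b31 = 0⊕0⊕1⊕1⊕0⊕1⊕0⊕1⊕0⊕1⊕0⊕1⊕0⊕0⊕0⊕0 = 0
s2: b2⊕b3⊕b6⊕b7⊕b10⊕b11⊕b14⊕b15⊕b18⊕b19⊕b22⊕b23⊕b26⊕b27⊕b30⊕b31 = 0⊕0⊕0⊕1⊕1⊕1⊕1⊕1⊕1⊕1⊕0⊕1⊕1⊕0⊕0⊕0 = 1
s4: b4⊕b5⊕b6⊕b7⊕b12⊕b13⊕b14⊕b15⊕b20⊕b21⊕b22⊕b23⊕b28⊕b29⊕b30⊕b31 = 0⊕1⊕0⊕1⊕1⊕0⊕1⊕1⊕0⊕0⊕0⊕1⊕1⊕0⊕0⊕0 = 1
s8: b8⊕b9⊕b10⊕b11⊕b12⊕b13⊕b14⊕b15⊕b24⊕b25⊕b26⊕b27⊕b28⊕b29⊕b30⊕b31 = 0⊕0⊕1⊕1⊕1⊕0⊕1⊕1⊕1⊕0⊕1⊕0⊕1⊕0⊕0⊕0 = 0
s16: b16⊕b17⊕b18⊕b19⊕b20⊕b21⊕b22⊕b23⊕b24⊕b25⊕b26⊕b27⊕b28⊕b29⊕b30⊕b31 = 1⊕0⊕1⊕1⊕0⊕0⊕0⊕1⊕1⊕0⊕1⊕0⊕1⊕0⊕0⊕0 = 1
Syndrome (s16...s1) = 10110 → position 22.
Overall parity (XOR of all 32 bits, including p0): 1⊕0⊕0⊕0⊕0⊕1⊕0⊕1⊕0⊕0⊕1⊕1⊕1⊕0⊕1⊕1⊕1⊕0⊕1⊕1⊕0⊕0⊕0⊕1⊕1⊕0⊕1⊕0⊕1⊕0⊕0⊕0 = 1
Overall=1, syndrome position=22 → single-bit error at position 22.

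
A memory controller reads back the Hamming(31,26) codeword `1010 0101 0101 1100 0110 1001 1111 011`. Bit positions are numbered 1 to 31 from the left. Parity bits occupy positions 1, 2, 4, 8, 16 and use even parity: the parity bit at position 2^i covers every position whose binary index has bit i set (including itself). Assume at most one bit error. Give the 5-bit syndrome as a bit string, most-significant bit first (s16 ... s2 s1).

s1: b1⊕b3⊕b5⊕b7⊕b9⊕b11⊕b13⊕b15⊕b17⊕b19⊕b21⊕b23⊕b25⊕b27⊕b29⊕b31 = 1⊕1⊕0⊕0⊕0⊕0⊕1⊕0⊕0⊕1⊕1⊕0⊕1⊕1⊕0⊕1 = 0
s2: b2⊕b3⊕b6⊕b7⊕b10⊕b11⊕b14⊕b15⊕b18⊕b19⊕b22⊕b23⊕b26⊕b27⊕b30⊕b31 = 0⊕1⊕1⊕0⊕1⊕0⊕1⊕0⊕1⊕1⊕0⊕0⊕1⊕1⊕1⊕1 = 0
s4: b4⊕b5⊕b6⊕b7⊕b12⊕b13⊕b14⊕b15⊕b20⊕b21⊕b22⊕b23⊕b28⊕b29⊕b30⊕b31 = 0⊕0⊕1⊕0⊕1⊕1⊕1⊕0⊕0⊕1⊕0⊕0⊕1⊕0⊕1⊕1 = 0
s8: b8⊕b9⊕b10⊕b11⊕b12⊕b13⊕b14⊕b15⊕b24⊕b25⊕b26⊕b27⊕b28⊕b29⊕b30⊕b31 = 1⊕0⊕1⊕0⊕1⊕1⊕1⊕0⊕1⊕1⊕1⊕1⊕1⊕0⊕1⊕1 = 0
s16: b16⊕b17⊕b18⊕b19⊕b20⊕b21⊕b22⊕b23⊕b24⊕b25⊕b26⊕b27⊕b28⊕b29⊕b30⊕b31 = 0⊕0⊕1⊕1⊕0⊕1⊕0⊕0⊕1⊕1⊕1⊕1⊕1⊕0⊕1⊕1 = 0
Syndrome (s16...s1) = 00000 → position 0 (no error).

00000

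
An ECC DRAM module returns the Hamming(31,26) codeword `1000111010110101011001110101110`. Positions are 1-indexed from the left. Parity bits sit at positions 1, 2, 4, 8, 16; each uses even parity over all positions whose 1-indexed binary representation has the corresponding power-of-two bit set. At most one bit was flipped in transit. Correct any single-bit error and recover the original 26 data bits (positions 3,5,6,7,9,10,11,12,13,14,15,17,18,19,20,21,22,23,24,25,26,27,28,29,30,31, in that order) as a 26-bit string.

s1: b1⊕b3⊕b5⊕b7⊕b9⊕b11⊕b13⊕b15⊕b17⊕b19⊕b21⊕b23⊕b25⊕b27⊕b29⊕b31 = 1⊕0⊕1⊕1⊕1⊕1⊕0⊕0⊕0⊕1⊕0⊕1⊕0⊕0⊕1⊕0 = 0
s2: b2⊕b3⊕b6⊕b7⊕b10⊕b11⊕b14⊕b15⊕b18⊕b19⊕b22⊕b23⊕b26⊕b27⊕b30⊕b31 = 0⊕0⊕1⊕1⊕0⊕1⊕1⊕0⊕1⊕1⊕1⊕1⊕1⊕0⊕1⊕0 = 0
s4: b4⊕b5⊕b6⊕b7⊕b12⊕b13⊕b14⊕b15⊕b20⊕b21⊕b22⊕b23⊕b28⊕b29⊕b30⊕b31 = 0⊕1⊕1⊕1⊕1⊕0⊕1⊕0⊕0⊕0⊕1⊕1⊕1⊕1⊕1⊕0 = 0
s8: b8⊕b9⊕b10⊕b11⊕b12⊕b13⊕b14⊕b15⊕b24⊕b25⊕b26⊕b27⊕b28⊕b29⊕b30⊕b31 = 0⊕1⊕0⊕1⊕1⊕0⊕1⊕0⊕1⊕0⊕1⊕0⊕1⊕1⊕1⊕0 = 1
s16: b16⊕b17⊕b18⊕b19⊕b20⊕b21⊕b22⊕b23⊕b24⊕b25⊕b26⊕b27⊕b28⊕b29⊕b30⊕b31 = 1⊕0⊕1⊕1⊕0⊕0⊕1⊕1⊕1⊕0⊕1⊕0⊕1⊕1⊕1⊕0 = 0
Syndrome (s16...s1) = 01000 → position 8.
Flip bit 8: corrected codeword = 1000111110110101011001110101110
Data bits at positions 3,5,6,7,9,10,11,12,13,14,15,17,18,19,20,21,22,23,24,25,26,27,28,29,30,31: 01111011010011001110101110

01111011010011001110101110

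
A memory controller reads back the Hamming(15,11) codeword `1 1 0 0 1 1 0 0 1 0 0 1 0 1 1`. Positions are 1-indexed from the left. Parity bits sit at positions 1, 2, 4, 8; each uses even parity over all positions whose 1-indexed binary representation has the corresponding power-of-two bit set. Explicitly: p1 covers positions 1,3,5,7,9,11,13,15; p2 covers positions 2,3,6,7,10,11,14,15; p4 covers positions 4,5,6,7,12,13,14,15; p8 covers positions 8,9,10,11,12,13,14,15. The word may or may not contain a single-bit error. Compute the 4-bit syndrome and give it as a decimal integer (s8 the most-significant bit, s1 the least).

s1: b1⊕b3⊕b5⊕b7⊕b9⊕b11⊕b13⊕b15 = 1⊕0⊕1⊕0⊕1⊕0⊕0⊕1 = 0
s2: b2⊕b3⊕b6⊕b7⊕b10⊕b11⊕b14⊕b15 = 1⊕0⊕1⊕0⊕0⊕0⊕1⊕1 = 0
s4: b4⊕b5⊕b6⊕b7⊕b12⊕b13⊕b14⊕b15 = 0⊕1⊕1⊕0⊕1⊕0⊕1⊕1 = 1
s8: b8⊕b9⊕b10⊕b11⊕b12⊕b13⊕b14⊕b15 = 0⊕1⊕0⊕0⊕1⊕0⊕1⊕1 = 0
Syndrome (s8...s1) = 0100 → position 4.

4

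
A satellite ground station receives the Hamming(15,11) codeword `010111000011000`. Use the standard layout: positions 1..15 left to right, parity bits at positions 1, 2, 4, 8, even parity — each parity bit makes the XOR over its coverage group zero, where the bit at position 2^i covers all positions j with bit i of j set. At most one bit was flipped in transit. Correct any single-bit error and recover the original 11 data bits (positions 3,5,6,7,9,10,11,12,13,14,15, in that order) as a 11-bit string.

s1: b1⊕b3⊕b5⊕b7⊕b9⊕b11⊕b13⊕b15 = 0⊕0⊕1⊕0⊕0⊕1⊕0⊕0 = 0
s2: b2⊕b3⊕b6⊕b7⊕b10⊕b11⊕b14⊕b15 = 1⊕0⊕1⊕0⊕0⊕1⊕0⊕0 = 1
s4: b4⊕b5⊕b6⊕b7⊕b12⊕b13⊕b14⊕b15 = 1⊕1⊕1⊕0⊕1⊕0⊕0⊕0 = 0
s8: b8⊕b9⊕b10⊕b11⊕b12⊕b13⊕b14⊕b15 = 0⊕0⊕0⊕1⊕1⊕0⊕0⊕0 = 0
Syndrome (s8...s1) = 0010 → position 2.
Flip bit 2: corrected codeword = 000111000011000
Data bits at positions 3,5,6,7,9,10,11,12,13,14,15: 01100011000

01100011000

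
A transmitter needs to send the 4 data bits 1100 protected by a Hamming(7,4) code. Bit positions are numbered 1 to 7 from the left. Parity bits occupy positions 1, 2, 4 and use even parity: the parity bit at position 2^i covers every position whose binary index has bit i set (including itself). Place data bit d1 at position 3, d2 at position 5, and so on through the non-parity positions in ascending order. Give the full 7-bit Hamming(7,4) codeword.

0111100

Place data bits at non-power-of-two positions: b3=1, b5=1, b6=0, b7=0.
p1 = XOR of data positions {3,5,7} = 1⊕1⊕0 = 0
p2 = XOR of data positions {3,6,7} = 1⊕0⊕0 = 1
p4 = XOR of data positions {5,6,7} = 1⊕0⊕0 = 1
Codeword b1..b7 = 0111100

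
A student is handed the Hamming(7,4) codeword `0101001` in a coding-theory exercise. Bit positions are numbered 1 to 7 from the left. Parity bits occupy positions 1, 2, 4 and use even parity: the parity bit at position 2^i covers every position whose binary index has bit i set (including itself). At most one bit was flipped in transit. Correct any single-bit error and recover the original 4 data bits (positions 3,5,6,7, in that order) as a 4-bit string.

0001

s1: b1⊕b3⊕b5⊕b7 = 0⊕0⊕0⊕1 = 1
s2: b2⊕b3⊕b6⊕b7 = 1⊕0⊕0⊕1 = 0
s4: b4⊕b5⊕b6⊕b7 = 1⊕0⊕0⊕1 = 0
Syndrome (s4...s1) = 001 → position 1.
Flip bit 1: corrected codeword = 1101001
Data bits at positions 3,5,6,7: 0001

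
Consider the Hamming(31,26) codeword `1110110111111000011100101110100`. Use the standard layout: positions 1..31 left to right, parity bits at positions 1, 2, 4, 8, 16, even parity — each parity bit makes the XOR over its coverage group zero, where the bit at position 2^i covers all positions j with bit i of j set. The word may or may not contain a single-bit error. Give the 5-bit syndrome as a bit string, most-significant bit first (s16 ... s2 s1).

00101

s1: b1⊕b3⊕b5⊕b7⊕b9⊕b11⊕b13⊕b15⊕b17⊕b19⊕b21⊕b23⊕b25⊕b27⊕b29⊕b31 = 1⊕1⊕1⊕0⊕1⊕1⊕1⊕0⊕0⊕1⊕0⊕1⊕1⊕1⊕1⊕0 = 1
s2: b2⊕b3⊕b6⊕b7⊕b10⊕b11⊕b14⊕b15⊕b18⊕b19⊕b22⊕b23⊕b26⊕b27⊕b30⊕b31 = 1⊕1⊕1⊕0⊕1⊕1⊕0⊕0⊕1⊕1⊕0⊕1⊕1⊕1⊕0⊕0 = 0
s4: b4⊕b5⊕b6⊕b7⊕b12⊕b13⊕b14⊕b15⊕b20⊕b21⊕b22⊕b23⊕b28⊕b29⊕b30⊕b31 = 0⊕1⊕1⊕0⊕1⊕1⊕0⊕0⊕1⊕0⊕0⊕1⊕0⊕1⊕0⊕0 = 1
s8: b8⊕b9⊕b10⊕b11⊕b12⊕b13⊕b14⊕b15⊕b24⊕b25⊕b26⊕b27⊕b28⊕b29⊕b30⊕b31 = 1⊕1⊕1⊕1⊕1⊕1⊕0⊕0⊕0⊕1⊕1⊕1⊕0⊕1⊕0⊕0 = 0
s16: b16⊕b17⊕b18⊕b19⊕b20⊕b21⊕b22⊕b23⊕b24⊕b25⊕b26⊕b27⊕b28⊕b29⊕b30⊕b31 = 0⊕0⊕1⊕1⊕1⊕0⊕0⊕1⊕0⊕1⊕1⊕1⊕0⊕1⊕0⊕0 = 0
Syndrome (s16...s1) = 00101 → position 5.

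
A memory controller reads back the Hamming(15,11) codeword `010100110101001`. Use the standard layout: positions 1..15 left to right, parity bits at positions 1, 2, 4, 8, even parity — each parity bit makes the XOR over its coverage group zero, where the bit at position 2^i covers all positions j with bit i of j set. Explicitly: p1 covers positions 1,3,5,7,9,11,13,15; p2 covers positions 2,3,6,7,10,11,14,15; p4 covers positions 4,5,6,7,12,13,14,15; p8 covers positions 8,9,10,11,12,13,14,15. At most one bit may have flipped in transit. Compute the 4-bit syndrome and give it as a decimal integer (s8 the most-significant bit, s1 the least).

s1: b1⊕b3⊕b5⊕b7⊕b9⊕b11⊕b13⊕b15 = 0⊕0⊕0⊕1⊕0⊕0⊕0⊕1 = 0
s2: b2⊕b3⊕b6⊕b7⊕b10⊕b11⊕b14⊕b15 = 1⊕0⊕0⊕1⊕1⊕0⊕0⊕1 = 0
s4: b4⊕b5⊕b6⊕b7⊕b12⊕b13⊕b14⊕b15 = 1⊕0⊕0⊕1⊕1⊕0⊕0⊕1 = 0
s8: b8⊕b9⊕b10⊕b11⊕b12⊕b13⊕b14⊕b15 = 1⊕0⊕1⊕0⊕1⊕0⊕0⊕1 = 0
Syndrome (s8...s1) = 0000 → position 0 (no error).

0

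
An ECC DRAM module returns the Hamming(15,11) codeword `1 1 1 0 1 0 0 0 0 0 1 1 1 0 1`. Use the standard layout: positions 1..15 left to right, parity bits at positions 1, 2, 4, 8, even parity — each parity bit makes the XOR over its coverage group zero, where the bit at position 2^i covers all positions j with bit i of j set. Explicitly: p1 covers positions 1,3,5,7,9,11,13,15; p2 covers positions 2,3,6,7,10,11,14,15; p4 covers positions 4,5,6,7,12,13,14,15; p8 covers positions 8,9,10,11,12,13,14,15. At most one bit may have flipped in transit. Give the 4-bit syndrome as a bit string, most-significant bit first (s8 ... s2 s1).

0000

s1: b1⊕b3⊕b5⊕b7⊕b9⊕b11⊕b13⊕b15 = 1⊕1⊕1⊕0⊕0⊕1⊕1⊕1 = 0
s2: b2⊕b3⊕b6⊕b7⊕b10⊕b11⊕b14⊕b15 = 1⊕1⊕0⊕0⊕0⊕1⊕0⊕1 = 0
s4: b4⊕b5⊕b6⊕b7⊕b12⊕b13⊕b14⊕b15 = 0⊕1⊕0⊕0⊕1⊕1⊕0⊕1 = 0
s8: b8⊕b9⊕b10⊕b11⊕b12⊕b13⊕b14⊕b15 = 0⊕0⊕0⊕1⊕1⊕1⊕0⊕1 = 0
Syndrome (s8...s1) = 0000 → position 0 (no error).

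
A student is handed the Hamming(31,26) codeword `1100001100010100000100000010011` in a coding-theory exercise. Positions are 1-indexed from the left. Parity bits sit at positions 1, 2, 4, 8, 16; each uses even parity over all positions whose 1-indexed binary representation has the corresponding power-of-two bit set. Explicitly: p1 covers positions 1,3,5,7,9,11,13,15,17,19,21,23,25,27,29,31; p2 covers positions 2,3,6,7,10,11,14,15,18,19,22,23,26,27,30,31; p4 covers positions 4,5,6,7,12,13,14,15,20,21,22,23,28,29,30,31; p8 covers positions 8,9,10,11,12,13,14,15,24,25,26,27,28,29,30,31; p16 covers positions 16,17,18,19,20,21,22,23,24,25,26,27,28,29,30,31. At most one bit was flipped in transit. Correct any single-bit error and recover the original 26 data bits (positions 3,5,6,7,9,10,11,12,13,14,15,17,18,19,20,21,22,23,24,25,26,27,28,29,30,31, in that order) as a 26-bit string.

00010001010000100000010011

s1: b1⊕b3⊕b5⊕b7⊕b9⊕b11⊕b13⊕b15⊕b17⊕b19⊕b21⊕b23⊕b25⊕b27⊕b29⊕b31 = 1⊕0⊕0⊕1⊕0⊕0⊕0⊕0⊕0⊕0⊕0⊕0⊕0⊕1⊕0⊕1 = 0
s2: b2⊕b3⊕b6⊕b7⊕b10⊕b11⊕b14⊕b15⊕b18⊕b19⊕b22⊕b23⊕b26⊕b27⊕b30⊕b31 = 1⊕0⊕0⊕1⊕0⊕0⊕1⊕0⊕0⊕0⊕0⊕0⊕0⊕1⊕1⊕1 = 0
s4: b4⊕b5⊕b6⊕b7⊕b12⊕b13⊕b14⊕b15⊕b20⊕b21⊕b22⊕b23⊕b28⊕b29⊕b30⊕b31 = 0⊕0⊕0⊕1⊕1⊕0⊕1⊕0⊕1⊕0⊕0⊕0⊕0⊕0⊕1⊕1 = 0
s8: b8⊕b9⊕b10⊕b11⊕b12⊕b13⊕b14⊕b15⊕b24⊕b25⊕b26⊕b27⊕b28⊕b29⊕b30⊕b31 = 1⊕0⊕0⊕0⊕1⊕0⊕1⊕0⊕0⊕0⊕0⊕1⊕0⊕0⊕1⊕1 = 0
s16: b16⊕b17⊕b18⊕b19⊕b20⊕b21⊕b22⊕b23⊕b24⊕b25⊕b26⊕b27⊕b28⊕b29⊕b30⊕b31 = 0⊕0⊕0⊕0⊕1⊕0⊕0⊕0⊕0⊕0⊕0⊕1⊕0⊕0⊕1⊕1 = 0
Syndrome (s16...s1) = 00000 → position 0 (no error).
No correction needed.
Data bits at positions 3,5,6,7,9,10,11,12,13,14,15,17,18,19,20,21,22,23,24,25,26,27,28,29,30,31: 00010001010000100000010011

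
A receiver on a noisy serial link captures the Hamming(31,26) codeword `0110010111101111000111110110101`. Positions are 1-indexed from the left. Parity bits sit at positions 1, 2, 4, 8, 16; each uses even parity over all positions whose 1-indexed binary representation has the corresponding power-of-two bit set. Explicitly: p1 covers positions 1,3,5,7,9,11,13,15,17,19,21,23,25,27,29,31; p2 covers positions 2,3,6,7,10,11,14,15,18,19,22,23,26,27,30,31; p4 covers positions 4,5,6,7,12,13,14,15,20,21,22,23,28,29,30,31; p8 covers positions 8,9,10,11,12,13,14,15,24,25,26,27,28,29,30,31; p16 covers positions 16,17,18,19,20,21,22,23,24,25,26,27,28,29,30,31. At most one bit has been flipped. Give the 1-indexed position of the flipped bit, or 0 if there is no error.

0

s1: b1⊕b3⊕b5⊕b7⊕b9⊕b11⊕b13⊕b15⊕b17⊕b19⊕b21⊕b23⊕b25⊕b27⊕b29⊕b31 = 0⊕1⊕0⊕0⊕1⊕1⊕1⊕1⊕0⊕0⊕1⊕1⊕0⊕1⊕1⊕1 = 0
s2: b2⊕b3⊕b6⊕b7⊕b10⊕b11⊕b14⊕b15⊕b18⊕b19⊕b22⊕b23⊕b26⊕b27⊕b30⊕b31 = 1⊕1⊕1⊕0⊕1⊕1⊕1⊕1⊕0⊕0⊕1⊕1⊕1⊕1⊕0⊕1 = 0
s4: b4⊕b5⊕b6⊕b7⊕b12⊕b13⊕b14⊕b15⊕b20⊕b21⊕b22⊕b23⊕b28⊕b29⊕b30⊕b31 = 0⊕0⊕1⊕0⊕0⊕1⊕1⊕1⊕1⊕1⊕1⊕1⊕0⊕1⊕0⊕1 = 0
s8: b8⊕b9⊕b10⊕b11⊕b12⊕b13⊕b14⊕b15⊕b24⊕b25⊕b26⊕b27⊕b28⊕b29⊕b30⊕b31 = 1⊕1⊕1⊕1⊕0⊕1⊕1⊕1⊕1⊕0⊕1⊕1⊕0⊕1⊕0⊕1 = 0
s16: b16⊕b17⊕b18⊕b19⊕b20⊕b21⊕b22⊕b23⊕b24⊕b25⊕b26⊕b27⊕b28⊕b29⊕b30⊕b31 = 1⊕0⊕0⊕0⊕1⊕1⊕1⊕1⊕1⊕0⊕1⊕1⊕0⊕1⊕0⊕1 = 0
Syndrome (s16...s1) = 00000 → position 0 (no error).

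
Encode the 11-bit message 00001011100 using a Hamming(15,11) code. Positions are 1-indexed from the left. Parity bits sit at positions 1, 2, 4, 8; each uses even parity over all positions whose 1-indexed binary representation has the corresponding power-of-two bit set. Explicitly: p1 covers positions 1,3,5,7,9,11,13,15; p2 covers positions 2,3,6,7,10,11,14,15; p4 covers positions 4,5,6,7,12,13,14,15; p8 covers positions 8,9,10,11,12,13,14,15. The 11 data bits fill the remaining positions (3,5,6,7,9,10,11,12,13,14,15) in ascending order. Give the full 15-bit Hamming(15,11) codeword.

110000001011100

Place data bits at non-power-of-two positions: b3=0, b5=0, b6=0, b7=0, b9=1, b10=0, b11=1, b12=1, b13=1, b14=0, b15=0.
p1 = XOR of data positions {3,5,7,9,11,13,15} = 0⊕0⊕0⊕1⊕1⊕1⊕0 = 1
p2 = XOR of data positions {3,6,7,10,11,14,15} = 0⊕0⊕0⊕0⊕1⊕0⊕0 = 1
p4 = XOR of data positions {5,6,7,12,13,14,15} = 0⊕0⊕0⊕1⊕1⊕0⊕0 = 0
p8 = XOR of data positions {9,10,11,12,13,14,15} = 1⊕0⊕1⊕1⊕1⊕0⊕0 = 0
Codeword b1..b15 = 110000001011100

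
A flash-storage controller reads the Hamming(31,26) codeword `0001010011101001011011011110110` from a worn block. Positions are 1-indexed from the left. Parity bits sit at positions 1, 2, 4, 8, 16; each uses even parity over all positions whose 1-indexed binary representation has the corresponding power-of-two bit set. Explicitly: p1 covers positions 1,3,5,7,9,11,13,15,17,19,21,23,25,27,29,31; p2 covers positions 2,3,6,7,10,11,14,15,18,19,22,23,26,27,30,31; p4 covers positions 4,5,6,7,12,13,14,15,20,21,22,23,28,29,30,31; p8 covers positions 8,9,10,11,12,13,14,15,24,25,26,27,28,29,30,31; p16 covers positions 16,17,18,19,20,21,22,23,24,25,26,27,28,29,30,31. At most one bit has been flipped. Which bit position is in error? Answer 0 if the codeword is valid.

s1: b1⊕b3⊕b5⊕b7⊕b9⊕b11⊕b13⊕b15⊕b17⊕b19⊕b21⊕b23⊕b25⊕b27⊕b29⊕b31 = 0⊕0⊕0⊕0⊕1⊕1⊕1⊕0⊕0⊕1⊕1⊕0⊕1⊕1⊕1⊕0 = 0
s2: b2⊕b3⊕b6⊕b7⊕b10⊕b11⊕b14⊕b15⊕b18⊕b19⊕b22⊕b23⊕b26⊕b27⊕b30⊕b31 = 0⊕0⊕1⊕0⊕1⊕1⊕0⊕0⊕1⊕1⊕1⊕0⊕1⊕1⊕1⊕0 = 1
s4: b4⊕b5⊕b6⊕b7⊕b12⊕b13⊕b14⊕b15⊕b20⊕b21⊕b22⊕b23⊕b28⊕b29⊕b30⊕b31 = 1⊕0⊕1⊕0⊕0⊕1⊕0⊕0⊕0⊕1⊕1⊕0⊕0⊕1⊕1⊕0 = 1
s8: b8⊕b9⊕b10⊕b11⊕b12⊕b13⊕b14⊕b15⊕b24⊕b25⊕b26⊕b27⊕b28⊕b29⊕b30⊕b31 = 0⊕1⊕1⊕1⊕0⊕1⊕0⊕0⊕1⊕1⊕1⊕1⊕0⊕1⊕1⊕0 = 0
s16: b16⊕b17⊕b18⊕b19⊕b20⊕b21⊕b22⊕b23⊕b24⊕b25⊕b26⊕b27⊕b28⊕b29⊕b30⊕b31 = 1⊕0⊕1⊕1⊕0⊕1⊕1⊕0⊕1⊕1⊕1⊕1⊕0⊕1⊕1⊕0 = 1
Syndrome (s16...s1) = 10110 → position 22.

22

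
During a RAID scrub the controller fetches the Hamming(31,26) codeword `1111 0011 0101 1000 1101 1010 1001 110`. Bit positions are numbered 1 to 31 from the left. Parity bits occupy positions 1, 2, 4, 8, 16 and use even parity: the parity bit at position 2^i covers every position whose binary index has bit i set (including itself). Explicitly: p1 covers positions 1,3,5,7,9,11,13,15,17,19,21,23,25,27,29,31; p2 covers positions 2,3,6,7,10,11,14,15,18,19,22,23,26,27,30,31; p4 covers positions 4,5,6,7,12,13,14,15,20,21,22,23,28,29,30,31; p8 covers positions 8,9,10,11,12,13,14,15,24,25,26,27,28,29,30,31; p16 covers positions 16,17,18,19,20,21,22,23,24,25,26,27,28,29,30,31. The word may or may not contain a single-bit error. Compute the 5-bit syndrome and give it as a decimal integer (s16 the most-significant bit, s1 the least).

19

s1: b1⊕b3⊕b5⊕b7⊕b9⊕b11⊕b13⊕b15⊕b17⊕b19⊕b21⊕b23⊕b25⊕b27⊕b29⊕b31 = 1⊕1⊕0⊕1⊕0⊕0⊕1⊕0⊕1⊕0⊕1⊕1⊕1⊕0⊕1⊕0 = 1
s2: b2⊕b3⊕b6⊕b7⊕b10⊕b11⊕b14⊕b15⊕b18⊕b19⊕b22⊕b23⊕b26⊕b27⊕b30⊕b31 = 1⊕1⊕0⊕1⊕1⊕0⊕0⊕0⊕1⊕0⊕0⊕1⊕0⊕0⊕1⊕0 = 1
s4: b4⊕b5⊕b6⊕b7⊕b12⊕b13⊕b14⊕b15⊕b20⊕b21⊕b22⊕b23⊕b28⊕b29⊕b30⊕b31 = 1⊕0⊕0⊕1⊕1⊕1⊕0⊕0⊕1⊕1⊕0⊕1⊕1⊕1⊕1⊕0 = 0
s8: b8⊕b9⊕b10⊕b11⊕b12⊕b13⊕b14⊕b15⊕b24⊕b25⊕b26⊕b27⊕b28⊕b29⊕b30⊕b31 = 1⊕0⊕1⊕0⊕1⊕1⊕0⊕0⊕0⊕1⊕0⊕0⊕1⊕1⊕1⊕0 = 0
s16: b16⊕b17⊕b18⊕b19⊕b20⊕b21⊕b22⊕b23⊕b24⊕b25⊕b26⊕b27⊕b28⊕b29⊕b30⊕b31 = 0⊕1⊕1⊕0⊕1⊕1⊕0⊕1⊕0⊕1⊕0⊕0⊕1⊕1⊕1⊕0 = 1
Syndrome (s16...s1) = 10011 → position 19.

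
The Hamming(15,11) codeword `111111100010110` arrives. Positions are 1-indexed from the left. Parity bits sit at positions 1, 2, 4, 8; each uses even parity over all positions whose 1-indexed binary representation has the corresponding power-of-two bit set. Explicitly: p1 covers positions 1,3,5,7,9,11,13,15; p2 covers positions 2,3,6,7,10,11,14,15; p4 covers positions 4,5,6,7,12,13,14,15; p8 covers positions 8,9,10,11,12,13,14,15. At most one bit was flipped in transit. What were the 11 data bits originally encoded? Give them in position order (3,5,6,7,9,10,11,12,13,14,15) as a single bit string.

11110010110

s1: b1⊕b3⊕b5⊕b7⊕b9⊕b11⊕b13⊕b15 = 1⊕1⊕1⊕1⊕0⊕1⊕1⊕0 = 0
s2: b2⊕b3⊕b6⊕b7⊕b10⊕b11⊕b14⊕b15 = 1⊕1⊕1⊕1⊕0⊕1⊕1⊕0 = 0
s4: b4⊕b5⊕b6⊕b7⊕b12⊕b13⊕b14⊕b15 = 1⊕1⊕1⊕1⊕0⊕1⊕1⊕0 = 0
s8: b8⊕b9⊕b10⊕b11⊕b12⊕b13⊕b14⊕b15 = 0⊕0⊕0⊕1⊕0⊕1⊕1⊕0 = 1
Syndrome (s8...s1) = 1000 → position 8.
Flip bit 8: corrected codeword = 111111110010110
Data bits at positions 3,5,6,7,9,10,11,12,13,14,15: 11110010110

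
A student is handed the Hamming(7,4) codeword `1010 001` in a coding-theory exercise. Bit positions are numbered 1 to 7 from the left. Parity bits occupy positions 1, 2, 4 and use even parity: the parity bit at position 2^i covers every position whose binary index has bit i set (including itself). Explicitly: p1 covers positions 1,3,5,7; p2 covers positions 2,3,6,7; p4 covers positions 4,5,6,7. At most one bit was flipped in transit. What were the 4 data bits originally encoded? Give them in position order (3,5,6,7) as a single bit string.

1101

s1: b1⊕b3⊕b5⊕b7 = 1⊕1⊕0⊕1 = 1
s2: b2⊕b3⊕b6⊕b7 = 0⊕1⊕0⊕1 = 0
s4: b4⊕b5⊕b6⊕b7 = 0⊕0⊕0⊕1 = 1
Syndrome (s4...s1) = 101 → position 5.
Flip bit 5: corrected codeword = 1010101
Data bits at positions 3,5,6,7: 1101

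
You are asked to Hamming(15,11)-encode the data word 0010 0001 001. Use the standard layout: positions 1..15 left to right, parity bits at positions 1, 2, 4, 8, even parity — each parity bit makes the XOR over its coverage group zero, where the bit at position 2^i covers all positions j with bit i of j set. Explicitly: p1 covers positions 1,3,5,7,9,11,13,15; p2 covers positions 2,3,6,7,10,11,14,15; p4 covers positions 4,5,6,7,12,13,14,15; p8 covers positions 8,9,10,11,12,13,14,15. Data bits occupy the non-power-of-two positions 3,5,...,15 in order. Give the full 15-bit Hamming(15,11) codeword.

Place data bits at non-power-of-two positions: b3=0, b5=0, b6=1, b7=0, b9=0, b10=0, b11=0, b12=1, b13=0, b14=0, b15=1.
p1 = XOR of data positions {3,5,7,9,11,13,15} = 0⊕0⊕0⊕0⊕0⊕0⊕1 = 1
p2 = XOR of data positions {3,6,7,10,11,14,15} = 0⊕1⊕0⊕0⊕0⊕0⊕1 = 0
p4 = XOR of data positions {5,6,7,12,13,14,15} = 0⊕1⊕0⊕1⊕0⊕0⊕1 = 1
p8 = XOR of data positions {9,10,11,12,13,14,15} = 0⊕0⊕0⊕1⊕0⊕0⊕1 = 0
Codeword b1..b15 = 100101000001001

100101000001001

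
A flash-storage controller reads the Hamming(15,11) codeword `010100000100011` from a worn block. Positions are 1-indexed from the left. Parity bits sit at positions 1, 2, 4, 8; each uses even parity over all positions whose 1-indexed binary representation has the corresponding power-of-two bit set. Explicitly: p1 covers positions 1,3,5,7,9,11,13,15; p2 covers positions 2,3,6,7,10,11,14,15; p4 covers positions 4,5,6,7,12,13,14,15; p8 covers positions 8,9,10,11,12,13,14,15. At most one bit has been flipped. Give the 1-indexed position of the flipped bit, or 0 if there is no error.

13

s1: b1⊕b3⊕b5⊕b7⊕b9⊕b11⊕b13⊕b15 = 0⊕0⊕0⊕0⊕0⊕0⊕0⊕1 = 1
s2: b2⊕b3⊕b6⊕b7⊕b10⊕b11⊕b14⊕b15 = 1⊕0⊕0⊕0⊕1⊕0⊕1⊕1 = 0
s4: b4⊕b5⊕b6⊕b7⊕b12⊕b13⊕b14⊕b15 = 1⊕0⊕0⊕0⊕0⊕0⊕1⊕1 = 1
s8: b8⊕b9⊕b10⊕b11⊕b12⊕b13⊕b14⊕b15 = 0⊕0⊕1⊕0⊕0⊕0⊕1⊕1 = 1
Syndrome (s8...s1) = 1101 → position 13.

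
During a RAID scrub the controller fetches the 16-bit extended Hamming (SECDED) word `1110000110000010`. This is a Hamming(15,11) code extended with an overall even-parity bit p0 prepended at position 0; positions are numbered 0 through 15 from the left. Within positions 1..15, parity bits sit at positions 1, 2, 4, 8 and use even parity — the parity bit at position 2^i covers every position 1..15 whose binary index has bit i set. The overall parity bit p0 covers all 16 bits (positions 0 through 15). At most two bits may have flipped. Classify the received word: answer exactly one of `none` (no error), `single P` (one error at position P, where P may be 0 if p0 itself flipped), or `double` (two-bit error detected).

s1: b1⊕b3⊕b5⊕b7⊕b9⊕b11⊕b13⊕b15 = 1⊕0⊕0⊕1⊕0⊕0⊕0⊕0 = 0
s2: b2⊕b3⊕b6⊕b7⊕b10⊕b11⊕b14⊕b15 = 1⊕0⊕0⊕1⊕0⊕0⊕1⊕0 = 1
s4: b4⊕b5⊕b6⊕b7⊕b12⊕b13⊕b14⊕b15 = 0⊕0⊕0⊕1⊕0⊕0⊕1⊕0 = 0
s8: b8⊕b9⊕b10⊕b11⊕b12⊕b13⊕b14⊕b15 = 1⊕0⊕0⊕0⊕0⊕0⊕1⊕0 = 0
Syndrome (s8...s1) = 0010 → position 2.
Overall parity (XOR of all 16 bits, including p0): 1⊕1⊕1⊕0⊕0⊕0⊕0⊕1⊕1⊕0⊕0⊕0⊕0⊕0⊕1⊕0 = 0
Overall=0, syndrome position=2 → double-bit error detected (uncorrectable).

double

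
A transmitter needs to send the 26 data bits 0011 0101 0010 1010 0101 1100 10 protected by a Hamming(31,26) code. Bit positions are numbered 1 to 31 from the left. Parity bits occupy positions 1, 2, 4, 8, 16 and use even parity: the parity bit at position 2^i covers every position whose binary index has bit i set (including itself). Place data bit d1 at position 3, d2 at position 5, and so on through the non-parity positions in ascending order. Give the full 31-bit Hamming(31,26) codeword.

1101011101010011010100101110010

Place data bits at non-power-of-two positions: b3=0, b5=0, b6=1, b7=1, b9=0, b10=1, b11=0, b12=1, b13=0, b14=0, b15=1, b17=0, b18=1, b19=0, b20=1, b21=0, b22=0, b23=1, b24=0, b25=1, b26=1, b27=1, b28=0, b29=0, b30=1, b31=0.
p1 = XOR of data positions {3,5,7,9,11,13,15,17,19,21,23,25,27,29,31} = 0⊕0⊕1⊕0⊕0⊕0⊕1⊕0⊕0⊕0⊕1⊕1⊕1⊕0⊕0 = 1
p2 = XOR of data positions {3,6,7,10,11,14,15,18,19,22,23,26,27,30,31} = 0⊕1⊕1⊕1⊕0⊕0⊕1⊕1⊕0⊕0⊕1⊕1⊕1⊕1⊕0 = 1
p4 = XOR of data positions {5,6,7,12,13,14,15,20,21,22,23,28,29,30,31} = 0⊕1⊕1⊕1⊕0⊕0⊕1⊕1⊕0⊕0⊕1⊕0⊕0⊕1⊕0 = 1
p8 = XOR of data positions {9,10,11,12,13,14,15,24,25,26,27,28,29,30,31} = 0⊕1⊕0⊕1⊕0⊕0⊕1⊕0⊕1⊕1⊕1⊕0⊕0⊕1⊕0 = 1
p16 = XOR of data positions {17,18,19,20,21,22,23,24,25,26,27,28,29,30,31} = 0⊕1⊕0⊕1⊕0⊕0⊕1⊕0⊕1⊕1⊕1⊕0⊕0⊕1⊕0 = 1
Codeword b1..b31 = 1101011101010011010100101110010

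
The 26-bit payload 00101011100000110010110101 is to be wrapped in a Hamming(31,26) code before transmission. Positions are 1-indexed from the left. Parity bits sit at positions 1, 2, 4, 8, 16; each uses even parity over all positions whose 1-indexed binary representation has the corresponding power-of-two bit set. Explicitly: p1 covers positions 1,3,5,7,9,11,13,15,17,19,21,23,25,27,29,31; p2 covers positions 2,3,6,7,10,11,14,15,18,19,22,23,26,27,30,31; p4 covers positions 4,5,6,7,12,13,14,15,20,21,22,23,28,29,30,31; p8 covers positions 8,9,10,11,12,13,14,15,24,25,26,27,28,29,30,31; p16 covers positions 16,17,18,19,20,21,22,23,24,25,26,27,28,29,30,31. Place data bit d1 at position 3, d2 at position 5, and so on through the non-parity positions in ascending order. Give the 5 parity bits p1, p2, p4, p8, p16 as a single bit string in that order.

11111

Place data bits at non-power-of-two positions: b3=0, b5=0, b6=1, b7=0, b9=1, b10=0, b11=1, b12=1, b13=1, b14=0, b15=0, b17=0, b18=0, b19=0, b20=1, b21=1, b22=0, b23=0, b24=1, b25=0, b26=1, b27=1, b28=0, b29=1, b30=0, b31=1.
p1 = XOR of data positions {3,5,7,9,11,13,15,17,19,21,23,25,27,29,31} = 0⊕0⊕0⊕1⊕1⊕1⊕0⊕0⊕0⊕1⊕0⊕0⊕1⊕1⊕1 = 1
p2 = XOR of data positions {3,6,7,10,11,14,15,18,19,22,23,26,27,30,31} = 0⊕1⊕0⊕0⊕1⊕0⊕0⊕0⊕0⊕0⊕0⊕1⊕1⊕0⊕1 = 1
p4 = XOR of data positions {5,6,7,12,13,14,15,20,21,22,23,28,29,30,31} = 0⊕1⊕0⊕1⊕1⊕0⊕0⊕1⊕1⊕0⊕0⊕0⊕1⊕0⊕1 = 1
p8 = XOR of data positions {9,10,11,12,13,14,15,24,25,26,27,28,29,30,31} = 1⊕0⊕1⊕1⊕1⊕0⊕0⊕1⊕0⊕1⊕1⊕0⊕1⊕0⊕1 = 1
p16 = XOR of data positions {17,18,19,20,21,22,23,24,25,26,27,28,29,30,31} = 0⊕0⊕0⊕1⊕1⊕0⊕0⊕1⊕0⊕1⊕1⊕0⊕1⊕0⊕1 = 1
Parity bits p1,p2,p4,p8,p16 = 11111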